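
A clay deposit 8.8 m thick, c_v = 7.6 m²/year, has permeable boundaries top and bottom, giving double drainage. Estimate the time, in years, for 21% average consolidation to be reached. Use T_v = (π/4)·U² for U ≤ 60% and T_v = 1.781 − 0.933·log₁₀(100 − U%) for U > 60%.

t ≈ 0.0882 years

Drainage path length: H_d = H/2 = 4.4 m (double drainage).
U ≤ 60%: T_v = (π/4)·U² = (π/4)×0.21² = 0.034636.
t = T_v·H_d²/c_v = 0.034636×4.4²/7.6 = 0.08823 years.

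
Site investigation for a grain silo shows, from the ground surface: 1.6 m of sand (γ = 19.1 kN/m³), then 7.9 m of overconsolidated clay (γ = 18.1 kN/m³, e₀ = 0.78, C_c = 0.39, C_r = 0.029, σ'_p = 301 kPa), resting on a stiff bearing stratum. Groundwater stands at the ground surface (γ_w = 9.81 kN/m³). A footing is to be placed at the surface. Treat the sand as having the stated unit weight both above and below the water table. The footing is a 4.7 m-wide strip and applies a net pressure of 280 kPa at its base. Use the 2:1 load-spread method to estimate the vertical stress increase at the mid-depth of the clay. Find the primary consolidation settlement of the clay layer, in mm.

S_c ≈ 73.1 mm

Mid-depth of clay below the ground surface: z = 1.6 + 7.9/2 = 5.55 m.
Total vertical stress at mid-clay: σ_v = 19.1×1.6 + 18.1×3.95 = 102.06 kPa.
Pore pressure: u = 9.81×(5.55 − 0) = 54.446 kPa.
Initial effective stress: σ'_0 = σ_v − u = 102.06 − 54.446 = 47.614 kPa.
Stress increase at mid-clay by the 2:1 spreading method:
Δσ = qB/(B+z) = 280×4.7/(4.7+5.55) = 128.39 kPa
Final effective stress: σ'_f = 47.614 + 128.39 = 176 kPa.
σ'_f = 176 ≤ σ'_p = 301 kPa, so the clay remains overconsolidated and only the recompression index applies:
S_c = C_r·H/(1+e₀)·log₁₀(σ'_f/σ'_0) = 0.029×7.9/1.78×log₁₀(176/47.614)
    = 0.12871 × 0.56778 = 0.07308 m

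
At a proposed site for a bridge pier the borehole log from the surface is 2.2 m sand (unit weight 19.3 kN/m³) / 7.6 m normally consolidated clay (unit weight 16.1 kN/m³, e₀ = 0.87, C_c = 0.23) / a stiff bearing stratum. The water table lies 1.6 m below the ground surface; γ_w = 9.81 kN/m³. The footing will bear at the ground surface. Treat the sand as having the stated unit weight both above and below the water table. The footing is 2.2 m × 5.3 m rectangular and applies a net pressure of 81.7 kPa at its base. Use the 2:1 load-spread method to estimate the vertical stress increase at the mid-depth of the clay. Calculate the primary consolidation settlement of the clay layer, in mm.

S_c ≈ 63.7 mm

Mid-depth of clay below the ground surface: z = 2.2 + 7.6/2 = 6 m.
Total vertical stress at mid-clay: σ_v = 19.3×2.2 + 16.1×3.8 = 103.64 kPa.
Pore pressure: u = 9.81×(6 − 1.6) = 43.164 kPa.
Initial effective stress: σ'_0 = σ_v − u = 103.64 − 43.164 = 60.476 kPa.
Stress increase at mid-clay by the 2:1 spreading method:
Δσ = qBL/((B+z)(L+z)) = 81.7×2.2×5.3/((2.2+6)(5.3+6)) = 10.281 kPa
Final effective stress: σ'_f = σ'_0 + Δσ = 60.476 + 10.281 = 70.757 kPa.
Normally consolidated clay, so the full stress increment lies on the virgin compression line:
S_c = C_c·H/(1+e₀)·log₁₀(σ'_f/σ'_0) = 0.23×7.6/(1+0.87)×log₁₀(70.757/60.476)
    = 0.93476 × 0.068186 = 0.06374 m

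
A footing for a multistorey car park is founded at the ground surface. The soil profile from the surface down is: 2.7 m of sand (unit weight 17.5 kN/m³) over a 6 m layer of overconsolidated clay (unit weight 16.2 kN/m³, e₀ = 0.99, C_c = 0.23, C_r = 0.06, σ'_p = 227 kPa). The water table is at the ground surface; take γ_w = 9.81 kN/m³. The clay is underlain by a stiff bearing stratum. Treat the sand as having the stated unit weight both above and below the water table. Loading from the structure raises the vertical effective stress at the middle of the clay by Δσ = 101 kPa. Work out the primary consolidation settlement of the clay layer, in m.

Mid-depth of clay below the ground surface: z = 2.7 + 6/2 = 5.7 m.
Total vertical stress at mid-clay: σ_v = 17.5×2.7 + 16.2×3 = 95.85 kPa.
Pore pressure: u = 9.81×(5.7 − 0) = 55.917 kPa.
Initial effective stress: σ'_0 = σ_v − u = 95.85 − 55.917 = 39.933 kPa.
Final effective stress: σ'_f = 39.933 + 101 = 140.93 kPa.
σ'_f = 140.93 ≤ σ'_p = 227 kPa, so the clay remains overconsolidated and only the recompression index applies:
S_c = C_r·H/(1+e₀)·log₁₀(σ'_f/σ'_0) = 0.06×6/1.99×log₁₀(140.93/39.933)
    = 0.18091 × 0.54767 = 0.09908 m

S_c ≈ 0.0991 m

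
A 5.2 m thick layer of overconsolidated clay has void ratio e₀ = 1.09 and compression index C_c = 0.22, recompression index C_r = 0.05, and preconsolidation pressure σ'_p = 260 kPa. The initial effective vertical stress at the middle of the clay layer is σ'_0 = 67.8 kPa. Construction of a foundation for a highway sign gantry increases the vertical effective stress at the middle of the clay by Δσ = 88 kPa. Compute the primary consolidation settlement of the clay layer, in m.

Final effective stress: σ'_f = 67.8 + 88 = 155.8 kPa.
σ'_f = 155.8 ≤ σ'_p = 260 kPa, so the clay remains overconsolidated and only the recompression index applies:
S_c = C_r·H/(1+e₀)·log₁₀(σ'_f/σ'_0) = 0.05×5.2/2.09×log₁₀(155.8/67.8)
    = 0.1244 × 0.36134 = 0.04495 m

S_c ≈ 0.045 m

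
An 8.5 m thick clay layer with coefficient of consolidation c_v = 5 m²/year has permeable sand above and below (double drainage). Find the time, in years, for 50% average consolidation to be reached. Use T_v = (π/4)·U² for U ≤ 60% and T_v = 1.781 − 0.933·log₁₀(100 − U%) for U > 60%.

Drainage path length: H_d = H/2 = 4.25 m (double drainage).
U ≤ 60%: T_v = (π/4)·U² = (π/4)×0.5² = 0.19635.
t = T_v·H_d²/c_v = 0.19635×4.25²/5 = 0.7093 years.

t ≈ 0.709 years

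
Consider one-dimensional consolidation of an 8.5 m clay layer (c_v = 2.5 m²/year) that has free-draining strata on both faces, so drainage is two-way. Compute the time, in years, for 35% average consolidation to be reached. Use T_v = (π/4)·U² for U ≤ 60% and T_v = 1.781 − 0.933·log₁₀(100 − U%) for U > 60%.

Drainage path length: H_d = H/2 = 4.25 m (double drainage).
U ≤ 60%: T_v = (π/4)·U² = (π/4)×0.35² = 0.096211.
t = T_v·H_d²/c_v = 0.096211×4.25²/2.5 = 0.6951 years.

t ≈ 0.695 years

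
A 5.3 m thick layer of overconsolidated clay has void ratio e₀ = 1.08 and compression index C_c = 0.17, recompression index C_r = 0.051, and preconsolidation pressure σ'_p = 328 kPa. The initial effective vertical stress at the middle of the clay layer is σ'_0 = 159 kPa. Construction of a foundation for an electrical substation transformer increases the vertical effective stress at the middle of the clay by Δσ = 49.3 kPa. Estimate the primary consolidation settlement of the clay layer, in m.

Final effective stress: σ'_f = 159 + 49.3 = 208.3 kPa.
σ'_f = 208.3 ≤ σ'_p = 328 kPa, so the clay remains overconsolidated and only the recompression index applies:
S_c = C_r·H/(1+e₀)·log₁₀(σ'_f/σ'_0) = 0.051×5.3/2.08×log₁₀(208.3/159)
    = 0.12995 × 0.11729 = 0.01524 m

S_c ≈ 0.0152 m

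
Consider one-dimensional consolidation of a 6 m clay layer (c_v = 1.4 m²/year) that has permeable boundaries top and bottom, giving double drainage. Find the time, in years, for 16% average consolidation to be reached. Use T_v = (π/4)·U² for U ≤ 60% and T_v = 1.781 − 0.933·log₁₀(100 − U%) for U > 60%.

Drainage path length: H_d = H/2 = 3 m (double drainage).
U ≤ 60%: T_v = (π/4)·U² = (π/4)×0.16² = 0.020106.
t = T_v·H_d²/c_v = 0.020106×3²/1.4 = 0.1293 years.

t ≈ 0.129 years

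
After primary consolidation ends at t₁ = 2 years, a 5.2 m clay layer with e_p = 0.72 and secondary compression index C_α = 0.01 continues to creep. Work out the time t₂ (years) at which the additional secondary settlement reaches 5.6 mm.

t₂ ≈ 3.06 years

S_s = C_α·H/(1+e_p)·log₁₀(t₂/t₁) ⇒ log₁₀(t₂/t₁) = S_s·(1+e_p)/(C_α·H).
log₁₀(t₂/t₁) = 0.0056 × (1+0.72) / (0.01×5.2) = 0.1852
t₂ = t₁ × 10^0.1852 = 2 × 1.532 = 3.064 years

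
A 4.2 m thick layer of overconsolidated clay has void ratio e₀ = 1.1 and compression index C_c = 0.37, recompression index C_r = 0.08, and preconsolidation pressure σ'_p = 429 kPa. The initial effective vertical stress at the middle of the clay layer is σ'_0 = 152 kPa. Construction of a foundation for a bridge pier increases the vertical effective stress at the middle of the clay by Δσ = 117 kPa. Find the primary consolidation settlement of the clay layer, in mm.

S_c ≈ 39.7 mm

Final effective stress: σ'_f = 152 + 117 = 269 kPa.
σ'_f = 269 ≤ σ'_p = 429 kPa, so the clay remains overconsolidated and only the recompression index applies:
S_c = C_r·H/(1+e₀)·log₁₀(σ'_f/σ'_0) = 0.08×4.2/2.1×log₁₀(269/152)
    = 0.16 × 0.24791 = 0.03967 m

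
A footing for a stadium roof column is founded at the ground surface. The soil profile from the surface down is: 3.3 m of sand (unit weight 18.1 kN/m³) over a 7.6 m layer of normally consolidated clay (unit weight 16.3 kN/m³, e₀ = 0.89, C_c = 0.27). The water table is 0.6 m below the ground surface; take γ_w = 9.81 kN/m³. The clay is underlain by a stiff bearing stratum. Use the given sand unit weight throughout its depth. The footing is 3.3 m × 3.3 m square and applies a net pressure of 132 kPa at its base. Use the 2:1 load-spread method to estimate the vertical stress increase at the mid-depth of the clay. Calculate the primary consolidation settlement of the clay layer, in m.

Mid-depth of clay below the ground surface: z = 3.3 + 7.6/2 = 7.1 m.
Total vertical stress at mid-clay: σ_v = 18.1×3.3 + 16.3×3.8 = 121.67 kPa.
Pore pressure: u = 9.81×(7.1 − 0.6) = 63.765 kPa.
Initial effective stress: σ'_0 = σ_v − u = 121.67 − 63.765 = 57.905 kPa.
Stress increase at mid-clay by the 2:1 spreading method:
Δσ = qBL/((B+z)(L+z)) = 132×3.3×3.3/((3.3+7.1)(3.3+7.1)) = 13.29 kPa
Final effective stress: σ'_f = σ'_0 + Δσ = 57.905 + 13.29 = 71.195 kPa.
Normally consolidated clay, so the full stress increment lies on the virgin compression line:
S_c = C_c·H/(1+e₀)·log₁₀(σ'_f/σ'_0) = 0.27×7.6/(1+0.89)×log₁₀(71.195/57.905)
    = 1.0857 × 0.089733 = 0.09742 m

S_c ≈ 0.0974 m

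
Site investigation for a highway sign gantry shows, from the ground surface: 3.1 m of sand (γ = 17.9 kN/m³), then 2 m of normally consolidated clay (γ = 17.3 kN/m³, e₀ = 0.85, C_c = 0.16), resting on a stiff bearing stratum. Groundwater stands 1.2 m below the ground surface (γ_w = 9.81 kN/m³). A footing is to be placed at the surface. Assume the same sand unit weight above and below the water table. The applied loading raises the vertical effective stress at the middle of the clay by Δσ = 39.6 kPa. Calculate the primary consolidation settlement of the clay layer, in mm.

S_c ≈ 47.9 mm

Mid-depth of clay below the ground surface: z = 3.1 + 2/2 = 4.1 m.
Total vertical stress at mid-clay: σ_v = 17.9×3.1 + 17.3×1 = 72.79 kPa.
Pore pressure: u = 9.81×(4.1 − 1.2) = 28.449 kPa.
Initial effective stress: σ'_0 = σ_v − u = 72.79 − 28.449 = 44.341 kPa.
Final effective stress: σ'_f = σ'_0 + Δσ = 44.341 + 39.6 = 83.941 kPa.
Normally consolidated clay, so the full stress increment lies on the virgin compression line:
S_c = C_c·H/(1+e₀)·log₁₀(σ'_f/σ'_0) = 0.16×2/(1+0.85)×log₁₀(83.941/44.341)
    = 0.17297 × 0.27717 = 0.04794 m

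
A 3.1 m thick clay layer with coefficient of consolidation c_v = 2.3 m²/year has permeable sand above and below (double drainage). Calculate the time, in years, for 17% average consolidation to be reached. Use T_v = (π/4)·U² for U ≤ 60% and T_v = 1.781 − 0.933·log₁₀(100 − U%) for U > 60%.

Drainage path length: H_d = H/2 = 1.55 m (double drainage).
U ≤ 60%: T_v = (π/4)·U² = (π/4)×0.17² = 0.022698.
t = T_v·H_d²/c_v = 0.022698×1.55²/2.3 = 0.02371 years.

t ≈ 0.0237 years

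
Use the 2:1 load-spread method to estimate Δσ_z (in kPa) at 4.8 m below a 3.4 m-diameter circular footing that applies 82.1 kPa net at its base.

Δσ_z ≈ 14.1 kPa

By the 2:1 method the load spreads at 1 horizontal : 2 vertical, so at depth z the loaded area has grown by z in each plan dimension:
Δσ ≈ qD²/(D+z)² = 82.1×3.4²/(3.4+4.8)² = 14.115 kPa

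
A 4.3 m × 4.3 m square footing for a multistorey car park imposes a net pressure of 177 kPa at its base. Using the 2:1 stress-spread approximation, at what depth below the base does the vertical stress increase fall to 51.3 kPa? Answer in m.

2:1 spreading — at depth z the loaded area has grown by z in each plan dimension:
qB²/(B+z)² = Δσ_z ⇒ z = B(√(q/Δσ_z) − 1) = 4.3×(√(177/51.3) − 1) = 3.687 m

z ≈ 3.69 m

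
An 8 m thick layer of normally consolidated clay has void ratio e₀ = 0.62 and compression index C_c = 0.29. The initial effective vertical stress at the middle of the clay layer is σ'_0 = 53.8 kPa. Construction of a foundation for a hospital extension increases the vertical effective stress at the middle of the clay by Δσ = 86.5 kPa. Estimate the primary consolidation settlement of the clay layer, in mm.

S_c ≈ 596 mm

Final effective stress: σ'_f = σ'_0 + Δσ = 53.8 + 86.5 = 140.3 kPa.
Normally consolidated clay, so the full stress increment lies on the virgin compression line:
S_c = C_c·H/(1+e₀)·log₁₀(σ'_f/σ'_0) = 0.29×8/(1+0.62)×log₁₀(140.3/53.8)
    = 1.4321 × 0.41628 = 0.5962 m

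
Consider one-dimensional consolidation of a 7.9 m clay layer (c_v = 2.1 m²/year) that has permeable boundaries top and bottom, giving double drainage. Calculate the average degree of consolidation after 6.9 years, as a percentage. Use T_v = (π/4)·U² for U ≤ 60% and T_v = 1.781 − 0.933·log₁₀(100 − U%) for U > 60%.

U ≈ 91.8 %

Drainage path length: H_d = H/2 = 3.95 m (double drainage).
T_v = c_v·t/H_d² = 2.1×6.9/3.95² = 0.9287.
T_v = 0.9287 corresponds to the U > 60% branch:
U = 1 − 10^((1.781 − T_v)/0.933)/100 = 0.9181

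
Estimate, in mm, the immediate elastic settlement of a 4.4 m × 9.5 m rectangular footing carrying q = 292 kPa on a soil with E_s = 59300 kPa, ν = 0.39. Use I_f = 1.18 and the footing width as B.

S_e ≈ 21.7 mm

Immediate (elastic) settlement: S_e = q·B·(1−ν²)/E_s · I_f.
S_e = 292 × 4.4 × (1 − 0.39²) / 59300 × 1.18
    = 292 × 4.4 × 0.8479 / 59300 × 1.18
    = 0.02168 m = 21.68 mm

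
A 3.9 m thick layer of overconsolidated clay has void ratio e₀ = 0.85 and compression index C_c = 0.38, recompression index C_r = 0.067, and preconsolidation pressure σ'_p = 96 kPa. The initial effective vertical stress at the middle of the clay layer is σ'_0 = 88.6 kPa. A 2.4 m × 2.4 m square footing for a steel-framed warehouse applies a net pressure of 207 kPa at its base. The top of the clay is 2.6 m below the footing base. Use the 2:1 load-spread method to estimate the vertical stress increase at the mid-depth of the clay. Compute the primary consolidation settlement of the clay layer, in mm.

Mid-depth of clay below the footing base: z = 2.6 + 3.9/2 = 4.55 m.
Stress increase at mid-clay by the 2:1 spreading method:
Δσ = qBL/((B+z)(L+z)) = 207×2.4×2.4/((2.4+4.55)(2.4+4.55)) = 24.684 kPa
Final effective stress: σ'_f = 88.6 + 24.684 = 113.28 kPa.
σ'_f = 113.28 > σ'_p = 96 kPa, so the stress path crosses the preconsolidation pressure — recompression up to σ'_p, then virgin compression beyond:
S_c = H/(1+e₀)·[C_r·log₁₀(σ'_p/σ'_0) + C_c·log₁₀(σ'_f/σ'_p)]
    = 3.9/1.85 × [0.067×log₁₀(96/88.6) + 0.38×log₁₀(113.28/96)]
    = 2.1081 × [0.0023341 + 0.027315] = 0.0625 m

S_c ≈ 62.5 mm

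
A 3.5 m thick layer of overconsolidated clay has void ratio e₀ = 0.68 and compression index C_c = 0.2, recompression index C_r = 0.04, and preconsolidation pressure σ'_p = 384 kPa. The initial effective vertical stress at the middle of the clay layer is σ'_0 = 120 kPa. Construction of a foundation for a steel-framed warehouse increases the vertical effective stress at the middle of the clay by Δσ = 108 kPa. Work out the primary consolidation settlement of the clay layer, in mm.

S_c ≈ 23.2 mm

Final effective stress: σ'_f = 120 + 108 = 228 kPa.
σ'_f = 228 ≤ σ'_p = 384 kPa, so the clay remains overconsolidated and only the recompression index applies:
S_c = C_r·H/(1+e₀)·log₁₀(σ'_f/σ'_0) = 0.04×3.5/1.68×log₁₀(228/120)
    = 0.083332 × 0.27875 = 0.02323 m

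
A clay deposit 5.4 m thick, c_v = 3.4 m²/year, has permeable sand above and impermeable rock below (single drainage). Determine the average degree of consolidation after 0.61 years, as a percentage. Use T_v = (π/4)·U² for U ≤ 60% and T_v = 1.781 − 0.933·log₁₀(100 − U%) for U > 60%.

Drainage path length: H_d = H = 5.4 m (single drainage).
T_v = c_v·t/H_d² = 3.4×0.61/5.4² = 0.071125.
T_v = 0.071125 corresponds to the U ≤ 60% branch:
U = √(4T_v/π) = 0.3009

U ≈ 30.1 %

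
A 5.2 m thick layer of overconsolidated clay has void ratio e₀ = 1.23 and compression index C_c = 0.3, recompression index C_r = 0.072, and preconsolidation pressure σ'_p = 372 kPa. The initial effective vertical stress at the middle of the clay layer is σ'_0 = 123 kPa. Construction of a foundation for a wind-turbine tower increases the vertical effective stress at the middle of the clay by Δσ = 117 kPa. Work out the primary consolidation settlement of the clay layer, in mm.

S_c ≈ 48.7 mm

Final effective stress: σ'_f = 123 + 117 = 240 kPa.
σ'_f = 240 ≤ σ'_p = 372 kPa, so the clay remains overconsolidated and only the recompression index applies:
S_c = C_r·H/(1+e₀)·log₁₀(σ'_f/σ'_0) = 0.072×5.2/2.23×log₁₀(240/123)
    = 0.16789 × 0.29031 = 0.04874 m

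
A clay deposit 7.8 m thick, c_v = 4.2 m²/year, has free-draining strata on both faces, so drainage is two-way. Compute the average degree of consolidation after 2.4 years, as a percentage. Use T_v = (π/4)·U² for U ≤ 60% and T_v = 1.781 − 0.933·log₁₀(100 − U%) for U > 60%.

U ≈ 84.2 %

Drainage path length: H_d = H/2 = 3.9 m (double drainage).
T_v = c_v·t/H_d² = 4.2×2.4/3.9² = 0.66272.
T_v = 0.66272 corresponds to the U > 60% branch:
U = 1 − 10^((1.781 − T_v)/0.933)/100 = 0.842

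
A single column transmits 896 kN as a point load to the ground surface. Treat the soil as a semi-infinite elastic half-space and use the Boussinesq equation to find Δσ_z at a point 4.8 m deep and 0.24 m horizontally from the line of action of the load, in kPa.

Δσ_z ≈ 18.5 kPa

Boussinesq vertical stress below a point load on an elastic half-space:
Δσ_z = 3P/(2πz²) · [1 + (r/z)²]^(−5/2)
r/z = 0.24/4.8 = 0.05; [1+(r/z)²]^(−5/2) = 0.99378.
Δσ_z = 3×896/(2π×4.8²) × 0.99378 = 18.568 × 0.99378 = 18.45 kPa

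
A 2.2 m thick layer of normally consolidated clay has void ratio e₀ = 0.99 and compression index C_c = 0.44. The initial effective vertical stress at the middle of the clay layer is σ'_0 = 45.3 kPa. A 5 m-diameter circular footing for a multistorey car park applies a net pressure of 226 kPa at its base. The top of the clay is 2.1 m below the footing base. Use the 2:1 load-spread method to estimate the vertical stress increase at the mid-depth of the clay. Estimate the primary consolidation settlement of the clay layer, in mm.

Mid-depth of clay below the footing base: z = 2.1 + 2.2/2 = 3.2 m.
Stress increase at mid-clay by the 2:1 spreading method:
Δσ ≈ qD²/(D+z)² = 226×5²/(5+3.2)² = 84.027 kPa
Final effective stress: σ'_f = σ'_0 + Δσ = 45.3 + 84.027 = 129.33 kPa.
Normally consolidated clay, so the full stress increment lies on the virgin compression line:
S_c = C_c·H/(1+e₀)·log₁₀(σ'_f/σ'_0) = 0.44×2.2/(1+0.99)×log₁₀(129.33/45.3)
    = 0.48643 × 0.4556 = 0.2216 m

S_c ≈ 222 mm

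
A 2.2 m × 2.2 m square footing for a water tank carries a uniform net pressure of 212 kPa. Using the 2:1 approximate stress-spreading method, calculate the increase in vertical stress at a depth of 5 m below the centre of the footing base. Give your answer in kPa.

By the 2:1 method the load spreads at 1 horizontal : 2 vertical, so at depth z the loaded area has grown by z in each plan dimension:
Δσ = qBL/((B+z)(L+z)) = 212×2.2×2.2/((2.2+5)(2.2+5)) = 19.793 kPa

Δσ_z ≈ 19.8 kPa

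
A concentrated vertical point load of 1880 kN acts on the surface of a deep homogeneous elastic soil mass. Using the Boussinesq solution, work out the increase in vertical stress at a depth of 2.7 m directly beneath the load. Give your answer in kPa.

Boussinesq vertical stress below a point load on an elastic half-space:
Δσ_z = 3P/(2πz²) · [1 + (r/z)²]^(−5/2)
r/z = 0/2.7 = 0; [1+(r/z)²]^(−5/2) = 1.
Δσ_z = 3×1880/(2π×2.7²) × 1 = 123.13 × 1 = 123.1 kPa

Δσ_z ≈ 123 kPa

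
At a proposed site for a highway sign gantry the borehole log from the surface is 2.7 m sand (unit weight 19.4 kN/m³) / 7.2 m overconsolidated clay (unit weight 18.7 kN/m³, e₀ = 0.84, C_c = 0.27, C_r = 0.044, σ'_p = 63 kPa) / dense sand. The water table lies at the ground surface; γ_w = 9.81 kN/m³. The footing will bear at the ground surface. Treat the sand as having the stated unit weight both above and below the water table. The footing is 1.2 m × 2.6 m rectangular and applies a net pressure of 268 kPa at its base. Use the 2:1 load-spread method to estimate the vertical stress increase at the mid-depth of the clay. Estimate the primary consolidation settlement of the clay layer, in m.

Mid-depth of clay below the ground surface: z = 2.7 + 7.2/2 = 6.3 m.
Total vertical stress at mid-clay: σ_v = 19.4×2.7 + 18.7×3.6 = 119.7 kPa.
Pore pressure: u = 9.81×(6.3 − 0) = 61.803 kPa.
Initial effective stress: σ'_0 = σ_v − u = 119.7 − 61.803 = 57.897 kPa.
Stress increase at mid-clay by the 2:1 spreading method:
Δσ = qBL/((B+z)(L+z)) = 268×1.2×2.6/((1.2+6.3)(2.6+6.3)) = 12.527 kPa
Final effective stress: σ'_f = 57.897 + 12.527 = 70.424 kPa.
σ'_f = 70.424 > σ'_p = 63 kPa, so the stress path crosses the preconsolidation pressure — recompression up to σ'_p, then virgin compression beyond:
S_c = H/(1+e₀)·[C_r·log₁₀(σ'_p/σ'_0) + C_c·log₁₀(σ'_f/σ'_p)]
    = 7.2/1.84 × [0.044×log₁₀(63/57.897) + 0.27×log₁₀(70.424/63)]
    = 3.913 × [0.0016141 + 0.013063] = 0.05743 m

S_c ≈ 0.0574 m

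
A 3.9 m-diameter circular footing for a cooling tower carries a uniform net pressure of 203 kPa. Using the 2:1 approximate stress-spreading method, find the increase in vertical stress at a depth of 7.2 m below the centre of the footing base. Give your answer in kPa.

Δσ_z ≈ 25.1 kPa

By the 2:1 method the load spreads at 1 horizontal : 2 vertical, so at depth z the loaded area has grown by z in each plan dimension:
Δσ ≈ qD²/(D+z)² = 203×3.9²/(3.9+7.2)² = 25.06 kPa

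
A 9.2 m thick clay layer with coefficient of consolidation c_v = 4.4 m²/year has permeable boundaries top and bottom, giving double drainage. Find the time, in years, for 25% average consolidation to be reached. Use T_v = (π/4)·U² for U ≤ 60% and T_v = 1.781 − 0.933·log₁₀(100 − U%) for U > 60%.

Drainage path length: H_d = H/2 = 4.6 m (double drainage).
U ≤ 60%: T_v = (π/4)·U² = (π/4)×0.25² = 0.049087.
t = T_v·H_d²/c_v = 0.049087×4.6²/4.4 = 0.2361 years.

t ≈ 0.236 years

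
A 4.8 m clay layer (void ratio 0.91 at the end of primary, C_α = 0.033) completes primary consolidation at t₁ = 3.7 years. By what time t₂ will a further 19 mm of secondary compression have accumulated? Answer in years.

t₂ ≈ 6.27 years

S_s = C_α·H/(1+e_p)·log₁₀(t₂/t₁) ⇒ log₁₀(t₂/t₁) = S_s·(1+e_p)/(C_α·H).
log₁₀(t₂/t₁) = 0.019 × (1+0.91) / (0.033×4.8) = 0.2291
t₂ = t₁ × 10^0.2291 = 3.7 × 1.695 = 6.271 years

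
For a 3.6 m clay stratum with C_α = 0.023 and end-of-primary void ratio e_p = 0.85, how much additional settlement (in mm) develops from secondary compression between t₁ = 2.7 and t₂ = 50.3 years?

S_s ≈ 56.9 mm

Secondary compression: S_s = C_α·H/(1+e_p)·log₁₀(t₂/t₁)
S_s = 0.023×3.6/(1+0.85)×log₁₀(50.3/2.7)
    = 0.04476 × 1.27 = 0.05685 m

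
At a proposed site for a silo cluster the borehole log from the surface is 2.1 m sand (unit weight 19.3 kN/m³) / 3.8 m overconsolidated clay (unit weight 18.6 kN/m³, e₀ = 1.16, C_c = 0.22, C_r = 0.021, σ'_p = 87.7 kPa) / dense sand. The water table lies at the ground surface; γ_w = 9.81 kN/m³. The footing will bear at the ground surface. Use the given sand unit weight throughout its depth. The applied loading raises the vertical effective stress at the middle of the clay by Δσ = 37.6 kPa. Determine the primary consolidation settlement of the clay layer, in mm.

S_c ≈ 11.3 mm

Mid-depth of clay below the ground surface: z = 2.1 + 3.8/2 = 4 m.
Total vertical stress at mid-clay: σ_v = 19.3×2.1 + 18.6×1.9 = 75.87 kPa.
Pore pressure: u = 9.81×(4 − 0) = 39.24 kPa.
Initial effective stress: σ'_0 = σ_v − u = 75.87 − 39.24 = 36.63 kPa.
Final effective stress: σ'_f = 36.63 + 37.6 = 74.23 kPa.
σ'_f = 74.23 ≤ σ'_p = 87.7 kPa, so the clay remains overconsolidated and only the recompression index applies:
S_c = C_r·H/(1+e₀)·log₁₀(σ'_f/σ'_0) = 0.021×3.8/2.16×log₁₀(74.23/36.63)
    = 0.036945 × 0.30674 = 0.01133 m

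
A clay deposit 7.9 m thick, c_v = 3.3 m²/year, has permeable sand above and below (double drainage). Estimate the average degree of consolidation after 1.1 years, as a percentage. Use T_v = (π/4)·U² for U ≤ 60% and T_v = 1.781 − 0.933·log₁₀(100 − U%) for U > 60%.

U ≈ 54.4 %

Drainage path length: H_d = H/2 = 3.95 m (double drainage).
T_v = c_v·t/H_d² = 3.3×1.1/3.95² = 0.23266.
T_v = 0.23266 corresponds to the U ≤ 60% branch:
U = √(4T_v/π) = 0.5443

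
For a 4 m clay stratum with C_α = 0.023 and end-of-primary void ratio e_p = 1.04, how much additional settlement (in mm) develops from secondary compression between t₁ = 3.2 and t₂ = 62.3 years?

S_s ≈ 58.1 mm

Secondary compression: S_s = C_α·H/(1+e_p)·log₁₀(t₂/t₁)
S_s = 0.023×4/(1+1.04)×log₁₀(62.3/3.2)
    = 0.0451 × 1.289 = 0.05815 m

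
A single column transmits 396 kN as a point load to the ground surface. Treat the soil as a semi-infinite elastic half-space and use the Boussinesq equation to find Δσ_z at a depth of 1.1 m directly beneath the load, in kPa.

Boussinesq vertical stress below a point load on an elastic half-space:
Δσ_z = 3P/(2πz²) · [1 + (r/z)²]^(−5/2)
r/z = 0/1.1 = 0; [1+(r/z)²]^(−5/2) = 1.
Δσ_z = 3×396/(2π×1.1²) × 1 = 156.26 × 1 = 156.3 kPa

Δσ_z ≈ 156 kPa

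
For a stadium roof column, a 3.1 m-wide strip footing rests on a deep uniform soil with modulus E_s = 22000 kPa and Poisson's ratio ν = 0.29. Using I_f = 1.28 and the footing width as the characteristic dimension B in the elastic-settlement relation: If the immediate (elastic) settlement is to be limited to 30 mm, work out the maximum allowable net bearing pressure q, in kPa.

S_e = q·B·(1−ν²)/E_s · I_f  ⇒  q = S_e·E_s / (B·(1−ν²)·I_f).
q = 0.03 × 22000 / (3.1 × 0.9159 × 1.28) = 181.6 kPa

q ≈ 182 kPa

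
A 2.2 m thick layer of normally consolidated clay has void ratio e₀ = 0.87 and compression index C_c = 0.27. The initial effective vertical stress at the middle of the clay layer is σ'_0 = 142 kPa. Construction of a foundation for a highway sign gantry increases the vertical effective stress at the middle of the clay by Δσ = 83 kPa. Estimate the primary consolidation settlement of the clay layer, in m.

S_c ≈ 0.0635 m

Final effective stress: σ'_f = σ'_0 + Δσ = 142 + 83 = 225 kPa.
Normally consolidated clay, so the full stress increment lies on the virgin compression line:
S_c = C_c·H/(1+e₀)·log₁₀(σ'_f/σ'_0) = 0.27×2.2/(1+0.87)×log₁₀(225/142)
    = 0.31765 × 0.19989 = 0.0635 m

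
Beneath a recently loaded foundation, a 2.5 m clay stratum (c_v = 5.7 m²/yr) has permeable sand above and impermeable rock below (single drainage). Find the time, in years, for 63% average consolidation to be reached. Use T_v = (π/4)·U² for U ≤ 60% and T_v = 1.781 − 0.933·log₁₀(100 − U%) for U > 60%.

Drainage path length: H_d = H = 2.5 m (single drainage).
U > 60%: T_v = 1.781 − 0.933·log₁₀(100 − 63) = 0.31787.
t = T_v·H_d²/c_v = 0.31787×2.5²/5.7 = 0.3485 years.

t ≈ 0.349 years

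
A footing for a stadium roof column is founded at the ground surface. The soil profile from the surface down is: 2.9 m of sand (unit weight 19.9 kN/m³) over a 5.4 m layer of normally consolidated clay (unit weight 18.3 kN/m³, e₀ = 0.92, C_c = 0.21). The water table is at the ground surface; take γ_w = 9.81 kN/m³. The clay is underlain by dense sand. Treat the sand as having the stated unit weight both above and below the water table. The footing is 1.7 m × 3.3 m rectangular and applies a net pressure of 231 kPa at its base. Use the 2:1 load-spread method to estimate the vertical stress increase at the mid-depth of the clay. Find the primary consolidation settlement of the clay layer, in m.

Mid-depth of clay below the ground surface: z = 2.9 + 5.4/2 = 5.6 m.
Total vertical stress at mid-clay: σ_v = 19.9×2.9 + 18.3×2.7 = 107.12 kPa.
Pore pressure: u = 9.81×(5.6 − 0) = 54.936 kPa.
Initial effective stress: σ'_0 = σ_v − u = 107.12 − 54.936 = 52.184 kPa.
Stress increase at mid-clay by the 2:1 spreading method:
Δσ = qBL/((B+z)(L+z)) = 231×1.7×3.3/((1.7+5.6)(3.3+5.6)) = 19.946 kPa
Final effective stress: σ'_f = σ'_0 + Δσ = 52.184 + 19.946 = 72.13 kPa.
Normally consolidated clay, so the full stress increment lies on the virgin compression line:
S_c = C_c·H/(1+e₀)·log₁₀(σ'_f/σ'_0) = 0.21×5.4/(1+0.92)×log₁₀(72.13/52.184)
    = 0.59063 × 0.14058 = 0.08303 m

S_c ≈ 0.083 m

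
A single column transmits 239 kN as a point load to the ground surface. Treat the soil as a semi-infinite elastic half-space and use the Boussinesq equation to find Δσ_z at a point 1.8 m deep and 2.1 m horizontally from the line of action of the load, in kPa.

Δσ_z ≈ 4.11 kPa

Boussinesq vertical stress below a point load on an elastic half-space:
Δσ_z = 3P/(2πz²) · [1 + (r/z)²]^(−5/2)
r/z = 2.1/1.8 = 1.1667; [1+(r/z)²]^(−5/2) = 0.11674.
Δσ_z = 3×239/(2π×1.8²) × 0.11674 = 35.22 × 0.11674 = 4.112 kPa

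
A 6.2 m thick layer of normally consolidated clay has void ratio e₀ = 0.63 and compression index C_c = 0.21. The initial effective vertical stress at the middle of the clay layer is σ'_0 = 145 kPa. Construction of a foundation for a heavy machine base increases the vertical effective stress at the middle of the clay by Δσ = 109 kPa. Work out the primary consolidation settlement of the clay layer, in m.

Final effective stress: σ'_f = σ'_0 + Δσ = 145 + 109 = 254 kPa.
Normally consolidated clay, so the full stress increment lies on the virgin compression line:
S_c = C_c·H/(1+e₀)·log₁₀(σ'_f/σ'_0) = 0.21×6.2/(1+0.63)×log₁₀(254/145)
    = 0.79877 × 0.24347 = 0.1945 m

S_c ≈ 0.194 m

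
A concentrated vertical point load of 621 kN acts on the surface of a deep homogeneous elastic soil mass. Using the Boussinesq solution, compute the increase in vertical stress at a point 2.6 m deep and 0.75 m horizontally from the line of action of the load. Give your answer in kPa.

Boussinesq vertical stress below a point load on an elastic half-space:
Δσ_z = 3P/(2πz²) · [1 + (r/z)²]^(−5/2)
r/z = 0.75/2.6 = 0.28846; [1+(r/z)²]^(−5/2) = 0.81888.
Δσ_z = 3×621/(2π×2.6²) × 0.81888 = 43.862 × 0.81888 = 35.92 kPa

Δσ_z ≈ 35.9 kPa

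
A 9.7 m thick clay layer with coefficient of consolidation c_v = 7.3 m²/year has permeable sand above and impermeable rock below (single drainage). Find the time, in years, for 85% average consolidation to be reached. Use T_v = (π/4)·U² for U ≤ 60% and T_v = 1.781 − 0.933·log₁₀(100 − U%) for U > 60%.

Drainage path length: H_d = H = 9.7 m (single drainage).
U > 60%: T_v = 1.781 − 0.933·log₁₀(100 − 85) = 0.68371.
t = T_v·H_d²/c_v = 0.68371×9.7²/7.3 = 8.812 years.

t ≈ 8.81 years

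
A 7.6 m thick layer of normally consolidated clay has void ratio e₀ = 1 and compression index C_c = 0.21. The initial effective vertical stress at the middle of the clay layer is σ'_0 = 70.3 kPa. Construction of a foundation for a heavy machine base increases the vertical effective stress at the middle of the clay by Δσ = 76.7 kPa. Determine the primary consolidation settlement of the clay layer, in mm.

Final effective stress: σ'_f = σ'_0 + Δσ = 70.3 + 76.7 = 147 kPa.
Normally consolidated clay, so the full stress increment lies on the virgin compression line:
S_c = C_c·H/(1+e₀)·log₁₀(σ'_f/σ'_0) = 0.21×7.6/(1+1)×log₁₀(147/70.3)
    = 0.798 × 0.32036 = 0.2556 m

S_c ≈ 256 mm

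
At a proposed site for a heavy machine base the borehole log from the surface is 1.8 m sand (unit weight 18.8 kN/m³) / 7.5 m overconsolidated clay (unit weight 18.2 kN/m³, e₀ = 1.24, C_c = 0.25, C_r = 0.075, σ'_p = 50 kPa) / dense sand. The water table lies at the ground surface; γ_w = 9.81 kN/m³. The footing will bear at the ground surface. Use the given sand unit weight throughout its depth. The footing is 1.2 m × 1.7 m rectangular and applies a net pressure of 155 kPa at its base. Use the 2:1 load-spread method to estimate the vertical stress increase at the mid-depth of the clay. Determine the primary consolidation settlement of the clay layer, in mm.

Mid-depth of clay below the ground surface: z = 1.8 + 7.5/2 = 5.55 m.
Total vertical stress at mid-clay: σ_v = 18.8×1.8 + 18.2×3.75 = 102.09 kPa.
Pore pressure: u = 9.81×(5.55 − 0) = 54.446 kPa.
Initial effective stress: σ'_0 = σ_v − u = 102.09 − 54.446 = 47.644 kPa.
Stress increase at mid-clay by the 2:1 spreading method:
Δσ = qBL/((B+z)(L+z)) = 155×1.2×1.7/((1.2+5.55)(1.7+5.55)) = 6.4613 kPa
Final effective stress: σ'_f = 47.644 + 6.4613 = 54.105 kPa.
σ'_f = 54.105 > σ'_p = 50 kPa, so the stress path crosses the preconsolidation pressure — recompression up to σ'_p, then virgin compression beyond:
S_c = H/(1+e₀)·[C_r·log₁₀(σ'_p/σ'_0) + C_c·log₁₀(σ'_f/σ'_p)]
    = 7.5/2.24 × [0.075×log₁₀(50/47.644) + 0.25×log₁₀(54.105/50)]
    = 3.3482 × [0.0015721 + 0.0085668] = 0.03395 m

S_c ≈ 33.9 mm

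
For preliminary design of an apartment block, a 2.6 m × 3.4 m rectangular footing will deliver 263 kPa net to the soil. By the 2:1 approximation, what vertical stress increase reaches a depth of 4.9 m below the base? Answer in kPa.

By the 2:1 method the load spreads at 1 horizontal : 2 vertical, so at depth z the loaded area has grown by z in each plan dimension:
Δσ = qBL/((B+z)(L+z)) = 263×2.6×3.4/((2.6+4.9)(3.4+4.9)) = 37.348 kPa

Δσ_z ≈ 37.3 kPa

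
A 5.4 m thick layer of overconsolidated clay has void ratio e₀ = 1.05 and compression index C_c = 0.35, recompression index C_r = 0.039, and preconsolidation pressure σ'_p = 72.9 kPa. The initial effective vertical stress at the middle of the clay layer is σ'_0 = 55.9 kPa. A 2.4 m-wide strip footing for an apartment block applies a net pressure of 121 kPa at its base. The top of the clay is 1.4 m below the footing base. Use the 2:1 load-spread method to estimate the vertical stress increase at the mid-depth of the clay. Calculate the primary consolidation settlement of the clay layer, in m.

S_c ≈ 0.141 m

Mid-depth of clay below the footing base: z = 1.4 + 5.4/2 = 4.1 m.
Stress increase at mid-clay by the 2:1 spreading method:
Δσ = qB/(B+z) = 121×2.4/(2.4+4.1) = 44.677 kPa
Final effective stress: σ'_f = 55.9 + 44.677 = 100.58 kPa.
σ'_f = 100.58 > σ'_p = 72.9 kPa, so the stress path crosses the preconsolidation pressure — recompression up to σ'_p, then virgin compression beyond:
S_c = H/(1+e₀)·[C_r·log₁₀(σ'_p/σ'_0) + C_c·log₁₀(σ'_f/σ'_p)]
    = 5.4/2.05 × [0.039×log₁₀(72.9/55.9) + 0.35×log₁₀(100.58/72.9)]
    = 2.6341 × [0.0044973 + 0.048924] = 0.1407 m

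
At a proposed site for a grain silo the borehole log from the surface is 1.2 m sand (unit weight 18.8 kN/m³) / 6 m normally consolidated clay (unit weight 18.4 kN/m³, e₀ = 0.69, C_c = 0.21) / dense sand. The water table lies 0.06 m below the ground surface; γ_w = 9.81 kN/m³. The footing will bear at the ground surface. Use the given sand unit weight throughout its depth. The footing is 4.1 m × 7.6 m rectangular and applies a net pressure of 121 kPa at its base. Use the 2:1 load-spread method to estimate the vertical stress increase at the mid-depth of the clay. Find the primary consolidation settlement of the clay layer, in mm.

S_c ≈ 230 mm

Mid-depth of clay below the ground surface: z = 1.2 + 6/2 = 4.2 m.
Total vertical stress at mid-clay: σ_v = 18.8×1.2 + 18.4×3 = 77.76 kPa.
Pore pressure: u = 9.81×(4.2 − 0.06) = 40.613 kPa.
Initial effective stress: σ'_0 = σ_v − u = 77.76 − 40.613 = 37.147 kPa.
Stress increase at mid-clay by the 2:1 spreading method:
Δσ = qBL/((B+z)(L+z)) = 121×4.1×7.6/((4.1+4.2)(7.6+4.2)) = 38.497 kPa
Final effective stress: σ'_f = σ'_0 + Δσ = 37.147 + 38.497 = 75.644 kPa.
Normally consolidated clay, so the full stress increment lies on the virgin compression line:
S_c = C_c·H/(1+e₀)·log₁₀(σ'_f/σ'_0) = 0.21×6/(1+0.69)×log₁₀(75.644/37.147)
    = 0.74556 × 0.30885 = 0.2303 m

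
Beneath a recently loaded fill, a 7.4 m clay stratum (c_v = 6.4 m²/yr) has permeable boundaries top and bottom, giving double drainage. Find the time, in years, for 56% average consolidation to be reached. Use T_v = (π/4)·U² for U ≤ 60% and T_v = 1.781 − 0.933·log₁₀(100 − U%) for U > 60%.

Drainage path length: H_d = H/2 = 3.7 m (double drainage).
U ≤ 60%: T_v = (π/4)·U² = (π/4)×0.56² = 0.2463.
t = T_v·H_d²/c_v = 0.2463×3.7²/6.4 = 0.5269 years.

t ≈ 0.527 years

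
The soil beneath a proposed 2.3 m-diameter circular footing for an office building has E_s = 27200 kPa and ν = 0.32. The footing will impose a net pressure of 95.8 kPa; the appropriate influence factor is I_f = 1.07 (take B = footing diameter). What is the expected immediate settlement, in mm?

Immediate (elastic) settlement: S_e = q·B·(1−ν²)/E_s · I_f.
S_e = 95.8 × 2.3 × (1 − 0.32²) / 27200 × 1.07
    = 95.8 × 2.3 × 0.8976 / 27200 × 1.07
    = 0.00778 m = 7.78 mm

S_e ≈ 7.78 mm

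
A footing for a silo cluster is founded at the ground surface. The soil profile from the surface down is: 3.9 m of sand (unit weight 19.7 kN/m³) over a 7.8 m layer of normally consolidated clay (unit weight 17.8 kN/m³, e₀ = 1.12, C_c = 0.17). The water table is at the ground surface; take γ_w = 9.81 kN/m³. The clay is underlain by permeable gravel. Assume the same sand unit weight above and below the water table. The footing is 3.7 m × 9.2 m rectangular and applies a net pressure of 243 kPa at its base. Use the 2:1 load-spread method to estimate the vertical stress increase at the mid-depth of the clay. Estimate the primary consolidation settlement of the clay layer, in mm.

Mid-depth of clay below the ground surface: z = 3.9 + 7.8/2 = 7.8 m.
Total vertical stress at mid-clay: σ_v = 19.7×3.9 + 17.8×3.9 = 146.25 kPa.
Pore pressure: u = 9.81×(7.8 − 0) = 76.518 kPa.
Initial effective stress: σ'_0 = σ_v − u = 146.25 − 76.518 = 69.732 kPa.
Stress increase at mid-clay by the 2:1 spreading method:
Δσ = qBL/((B+z)(L+z)) = 243×3.7×9.2/((3.7+7.8)(9.2+7.8)) = 42.311 kPa
Final effective stress: σ'_f = σ'_0 + Δσ = 69.732 + 42.311 = 112.04 kPa.
Normally consolidated clay, so the full stress increment lies on the virgin compression line:
S_c = C_c·H/(1+e₀)·log₁₀(σ'_f/σ'_0) = 0.17×7.8/(1+1.12)×log₁₀(112.04/69.732)
    = 0.62547 × 0.20594 = 0.1288 m

S_c ≈ 129 mm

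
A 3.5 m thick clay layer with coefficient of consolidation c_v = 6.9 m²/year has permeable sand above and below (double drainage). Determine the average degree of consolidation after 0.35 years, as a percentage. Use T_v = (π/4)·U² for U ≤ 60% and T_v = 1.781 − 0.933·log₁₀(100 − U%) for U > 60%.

U ≈ 88.4 %

Drainage path length: H_d = H/2 = 1.75 m (double drainage).
T_v = c_v·t/H_d² = 6.9×0.35/1.75² = 0.78857.
T_v = 0.78857 corresponds to the U > 60% branch:
U = 1 − 10^((1.781 − T_v)/0.933)/100 = 0.8842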